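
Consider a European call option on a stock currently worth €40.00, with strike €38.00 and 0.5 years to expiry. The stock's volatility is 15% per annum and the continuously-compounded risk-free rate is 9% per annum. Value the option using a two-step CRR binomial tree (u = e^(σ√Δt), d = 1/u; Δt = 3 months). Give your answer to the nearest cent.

€4.13

CRR parameters: u = e^(σ√Δt) = e^(0.15·√0.25) = 1.0779, d = 1/u = 0.9277
Per-period rate: rΔt = 0.09·0.25 = 0.0225, so R = e^0.0225 = 1.0228
Risk-neutral probability p = (e^0.0225 − 0.9277)/(1.0779 − 0.9277) = 0.0950/0.1501 = 0.6328
Terminal stock prices: S_uu = 46.47, S_ud = 40, S_dd = 34.43
Terminal payoffs (S − K): max(8.473, 0) = 8.473, max(2, 0) = 2, max(-3.572, 0) = 0
Node u (S = 43.12): V_u = e^(−0.0225)·[0.6328·8.4734 + 0.3672·2.0000] = 5.9608
Node d (S = 37.11): V_d = e^(−0.0225)·[0.6328·2.0000 + 0.3672·0.0000] = 1.2375
Node 0 (S = 40): V_0 = e^(−0.0225)·[0.6328·5.9608 + 0.3672·1.2375] = 4.1325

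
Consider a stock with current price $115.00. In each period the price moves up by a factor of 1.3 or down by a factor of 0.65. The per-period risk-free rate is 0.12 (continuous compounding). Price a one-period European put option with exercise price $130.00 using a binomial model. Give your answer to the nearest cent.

Risk-neutral probability p = (e^0.12 − 0.65)/(1.3 − 0.65) = 0.4775/0.6500 = 0.7346
Terminal stock prices: S_u = 149.5, S_d = 74.75
Terminal payoffs (K − S): max(-19.5, 0) = 0, max(55.25, 0) = 55.25
Node 0 (S = 115): V_0 = e^(−0.12)·[0.7346·0.0000 + 0.2654·55.2500] = 13.0047

$13.00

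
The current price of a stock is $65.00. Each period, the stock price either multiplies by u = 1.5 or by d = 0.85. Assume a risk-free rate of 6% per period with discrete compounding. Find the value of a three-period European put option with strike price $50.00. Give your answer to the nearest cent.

$2.63

Risk-neutral probability p = (1 + 0.06 − 0.85)/(1.5 − 0.85) = 0.2100/0.6500 = 0.3231
Terminal stock prices: S_uuu = 219.4, S_uud = 124.3, S_udd = 70.44, S_ddd = 39.92
Terminal payoffs (K − S): max(-169.4, 0) = 0, max(-74.31, 0) = 0, max(-20.44, 0) = 0, max(10.08, 0) = 10.08
Node uu (S = 146.2): V_uu = 1/1.06·[0.3231·0.0000 + 0.6769·0.0000] = 0.0000
Node ud (S = 82.88): V_ud = 1/1.06·[0.3231·0.0000 + 0.6769·0.0000] = 0.0000
Node dd (S = 46.96): V_dd = 1/1.06·[0.3231·0.0000 + 0.6769·10.0819] = 6.4384
Node u (S = 97.5): V_u = 1/1.06·[0.3231·0.0000 + 0.6769·0.0000] = 0.0000
Node d (S = 55.25): V_d = 1/1.06·[0.3231·0.0000 + 0.6769·6.4384] = 4.1116
Node 0 (S = 65): V_0 = 1/1.06·[0.3231·0.0000 + 0.6769·4.1116] = 2.6257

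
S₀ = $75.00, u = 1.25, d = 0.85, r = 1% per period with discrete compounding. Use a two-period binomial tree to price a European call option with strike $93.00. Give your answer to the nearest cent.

Risk-neutral probability p = (1 + 0.01 − 0.85)/(1.25 − 0.85) = 0.1600/0.4000 = 0.4000
Terminal stock prices: S_uu = 117.2, S_ud = 79.69, S_dd = 54.19
Terminal payoffs (S − K): max(24.19, 0) = 24.19, max(-13.31, 0) = 0, max(-38.81, 0) = 0
Node u (S = 93.75): V_u = 1/1.01·[0.4000·24.1875 + 0.6000·0.0000] = 9.5792
Node d (S = 63.75): V_d = 1/1.01·[0.4000·0.0000 + 0.6000·0.0000] = 0.0000
Node 0 (S = 75): V_0 = 1/1.01·[0.4000·9.5792 + 0.6000·0.0000] = 3.7937

$3.79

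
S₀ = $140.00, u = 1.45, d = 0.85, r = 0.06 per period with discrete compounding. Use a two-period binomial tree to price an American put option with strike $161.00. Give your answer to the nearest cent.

$25.75

Risk-neutral probability p = (1 + 0.06 − 0.85)/(1.45 − 0.85) = 0.2100/0.6000 = 0.3500
Terminal stock prices: S_uu = 294.4, S_ud = 172.5, S_dd = 101.1
Terminal payoffs (K − S): max(-133.4, 0) = 0, max(-11.55, 0) = 0, max(59.85, 0) = 59.85
Node u (S = 203): continuation = 1/1.06·[0.3500·0.0000 + 0.6500·0.0000] = 0.0000; exercise value = 0.0000 ≤ continuation, so V_u = 0.0000
Node d (S = 119): continuation = 1/1.06·[0.3500·0.0000 + 0.6500·59.8500] = 36.7005; exercise value = 42.0000 > continuation, so V_d = 42.0000 (exercise)
Node 0 (S = 140): continuation = 1/1.06·[0.3500·0.0000 + 0.6500·42.0000] = 25.7547; exercise value = 21.0000 ≤ continuation, so V_0 = 25.7547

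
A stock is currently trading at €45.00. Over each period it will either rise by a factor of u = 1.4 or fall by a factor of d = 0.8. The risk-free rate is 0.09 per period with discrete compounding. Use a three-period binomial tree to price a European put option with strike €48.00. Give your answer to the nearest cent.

Risk-neutral probability p = (1 + 0.09 − 0.8)/(1.4 − 0.8) = 0.2900/0.6000 = 0.4833
Terminal stock prices: S_uuu = 123.5, S_uud = 70.56, S_udd = 40.32, S_ddd = 23.04
Terminal payoffs (K − S): max(-75.48, 0) = 0, max(-22.56, 0) = 0, max(7.68, 0) = 7.68, max(24.96, 0) = 24.96
Node uu (S = 88.2): V_uu = 1/1.09·[0.4833·0.0000 + 0.5167·0.0000] = 0.0000
Node ud (S = 50.4): V_ud = 1/1.09·[0.4833·0.0000 + 0.5167·7.6800] = 3.6404
Node dd (S = 28.8): V_dd = 1/1.09·[0.4833·7.6800 + 0.5167·24.9600] = 15.2367
Node u (S = 63): V_u = 1/1.09·[0.4833·0.0000 + 0.5167·3.6404] = 1.7256
Node d (S = 36): V_d = 1/1.09·[0.4833·3.6404 + 0.5167·15.2367] = 8.8365
Node 0 (S = 45): V_0 = 1/1.09·[0.4833·1.7256 + 0.5167·8.8365] = 4.9537

€4.95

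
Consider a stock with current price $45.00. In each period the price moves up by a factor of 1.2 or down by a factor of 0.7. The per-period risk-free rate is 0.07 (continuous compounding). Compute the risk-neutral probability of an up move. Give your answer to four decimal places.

p = 0.7450

Risk-neutral probability p = (e^0.07 − 0.7)/(1.2 − 0.7) = 0.3725/0.5000 = 0.7450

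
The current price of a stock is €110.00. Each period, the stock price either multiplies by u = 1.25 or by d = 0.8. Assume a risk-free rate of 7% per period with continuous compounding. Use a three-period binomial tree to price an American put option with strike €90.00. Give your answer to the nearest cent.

Risk-neutral probability p = (e^0.07 − 0.8)/(1.25 − 0.8) = 0.2725/0.4500 = 0.6056
Terminal stock prices: S_uuu = 214.8, S_uud = 137.5, S_udd = 88, S_ddd = 56.32
Terminal payoffs (K − S): max(-124.8, 0) = 0, max(-47.5, 0) = 0, max(2, 0) = 2, max(33.68, 0) = 33.68
Node uu (S = 171.9): continuation = e^(−0.07)·[0.6056·0.0000 + 0.3944·0.0000] = 0.0000; exercise value = 0.0000 ≤ continuation, so V_uu = 0.0000
Node ud (S = 110): continuation = e^(−0.07)·[0.6056·0.0000 + 0.3944·2.0000] = 0.7355; exercise value = 0.0000 ≤ continuation, so V_ud = 0.7355
Node dd (S = 70.4): continuation = e^(−0.07)·[0.6056·2.0000 + 0.3944·33.6800] = 13.5154; exercise value = 19.6000 > continuation, so V_dd = 19.6000 (exercise)
Node u (S = 137.5): continuation = e^(−0.07)·[0.6056·0.0000 + 0.3944·0.7355] = 0.2705; exercise value = 0.0000 ≤ continuation, so V_u = 0.2705
Node d (S = 88): continuation = e^(−0.07)·[0.6056·0.7355 + 0.3944·19.6000] = 7.6234; exercise value = 2.0000 ≤ continuation, so V_d = 7.6234
Node 0 (S = 110): continuation = e^(−0.07)·[0.6056·0.2705 + 0.3944·7.6234] = 2.9563; exercise value = 0.0000 ≤ continuation, so V_0 = 2.9563

€2.96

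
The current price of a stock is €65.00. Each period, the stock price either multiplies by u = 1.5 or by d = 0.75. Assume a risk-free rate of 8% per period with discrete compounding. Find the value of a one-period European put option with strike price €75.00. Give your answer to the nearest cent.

Risk-neutral probability p = (1 + 0.08 − 0.75)/(1.5 − 0.75) = 0.3300/0.7500 = 0.4400
Terminal stock prices: S_u = 97.5, S_d = 48.75
Terminal payoffs (K − S): max(-22.5, 0) = 0, max(26.25, 0) = 26.25
Node 0 (S = 65): V_0 = 1/1.08·[0.4400·0.0000 + 0.5600·26.2500] = 13.6111

€13.61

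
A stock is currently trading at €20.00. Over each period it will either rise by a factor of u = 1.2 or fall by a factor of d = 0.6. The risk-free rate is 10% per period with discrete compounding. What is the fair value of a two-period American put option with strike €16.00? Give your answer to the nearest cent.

€0.79

Risk-neutral probability p = (1 + 0.1 − 0.6)/(1.2 − 0.6) = 0.5000/0.6000 = 0.8333
Terminal stock prices: S_uu = 28.8, S_ud = 14.4, S_dd = 7.2
Terminal payoffs (K − S): max(-12.8, 0) = 0, max(1.6, 0) = 1.6, max(8.8, 0) = 8.8
Node u (S = 24): continuation = 1/1.1·[0.8333·0.0000 + 0.1667·1.6000] = 0.2424; exercise value = 0.0000 ≤ continuation, so V_u = 0.2424
Node d (S = 12): continuation = 1/1.1·[0.8333·1.6000 + 0.1667·8.8000] = 2.5455; exercise value = 4.0000 > continuation, so V_d = 4.0000 (exercise)
Node 0 (S = 20): continuation = 1/1.1·[0.8333·0.2424 + 0.1667·4.0000] = 0.7897; exercise value = 0.0000 ≤ continuation, so V_0 = 0.7897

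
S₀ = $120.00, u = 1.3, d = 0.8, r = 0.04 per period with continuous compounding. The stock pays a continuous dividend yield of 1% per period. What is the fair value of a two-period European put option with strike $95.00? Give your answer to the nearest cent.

Per-period risk-free factor R = e^0.04 = 1.0408; dividend-adjusted growth = e^(0.04−0.01) = 1.0305.
Risk-neutral probability p = (1.0305 − 0.8)/(1.3 − 0.8) = 0.2305/0.5000 = 0.4609
Terminal stock prices: S_uu = 202.8, S_ud = 124.8, S_dd = 76.8
Terminal payoffs (K − S): max(-107.8, 0) = 0, max(-29.8, 0) = 0, max(18.2, 0) = 18.2
Node u (S = 156): V_u = e^(−0.04)·[0.4609·0.0000 + 0.5391·0.0000] = 0.0000
Node d (S = 96): V_d = e^(−0.04)·[0.4609·0.0000 + 0.5391·18.2000] = 9.4267
Node 0 (S = 120): V_0 = e^(−0.04)·[0.4609·0.0000 + 0.5391·9.4267] = 4.8826

$4.88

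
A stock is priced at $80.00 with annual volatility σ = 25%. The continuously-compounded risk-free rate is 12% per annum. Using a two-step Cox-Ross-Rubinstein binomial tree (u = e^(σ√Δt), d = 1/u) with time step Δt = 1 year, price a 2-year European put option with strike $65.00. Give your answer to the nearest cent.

CRR parameters: u = e^(σ√Δt) = e^(0.25·√1) = 1.2840, d = 1/u = 0.7788
Per-period rate: rΔt = 0.12·1 = 0.12, so R = e^0.12 = 1.1275
Risk-neutral probability p = (e^0.12 − 0.7788)/(1.2840 − 0.7788) = 0.3487/0.5052 = 0.6902
Terminal stock prices: S_uu = 131.9, S_ud = 80, S_dd = 48.52
Terminal payoffs (K − S): max(-66.9, 0) = 0, max(-15, 0) = 0, max(16.48, 0) = 16.48
Node u (S = 102.7): V_u = e^(−0.12)·[0.6902·0.0000 + 0.3098·0.0000] = 0.0000
Node d (S = 62.3): V_d = e^(−0.12)·[0.6902·0.0000 + 0.3098·16.4775] = 4.5278
Node 0 (S = 80): V_0 = e^(−0.12)·[0.6902·0.0000 + 0.3098·4.5278] = 1.2442

$1.24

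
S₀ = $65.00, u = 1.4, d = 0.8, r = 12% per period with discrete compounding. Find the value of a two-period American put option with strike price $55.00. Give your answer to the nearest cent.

$2.33

Risk-neutral probability p = (1 + 0.12 − 0.8)/(1.4 − 0.8) = 0.3200/0.6000 = 0.5333
Terminal stock prices: S_uu = 127.4, S_ud = 72.8, S_dd = 41.6
Terminal payoffs (K − S): max(-72.4, 0) = 0, max(-17.8, 0) = 0, max(13.4, 0) = 13.4
Node u (S = 91): continuation = 1/1.12·[0.5333·0.0000 + 0.4667·0.0000] = 0.0000; exercise value = 0.0000 ≤ continuation, so V_u = 0.0000
Node d (S = 52): continuation = 1/1.12·[0.5333·0.0000 + 0.4667·13.4000] = 5.5833; exercise value = 3.0000 ≤ continuation, so V_d = 5.5833
Node 0 (S = 65): continuation = 1/1.12·[0.5333·0.0000 + 0.4667·5.5833] = 2.3264; exercise value = 0.0000 ≤ continuation, so V_0 = 2.3264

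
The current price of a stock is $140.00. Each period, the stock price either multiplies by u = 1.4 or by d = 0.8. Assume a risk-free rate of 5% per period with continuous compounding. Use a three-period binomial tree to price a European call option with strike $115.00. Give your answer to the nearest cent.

Risk-neutral probability p = (e^0.05 − 0.8)/(1.4 − 0.8) = 0.2513/0.6000 = 0.4188
Terminal stock prices: S_uuu = 384.2, S_uud = 219.5, S_udd = 125.4, S_ddd = 71.68
Terminal payoffs (S − K): max(269.2, 0) = 269.2, max(104.5, 0) = 104.5, max(10.44, 0) = 10.44, max(-43.32, 0) = 0
Node uu (S = 274.4): V_uu = e^(−0.05)·[0.4188·269.1600 + 0.5812·104.5200] = 165.0086
Node ud (S = 156.8): V_ud = e^(−0.05)·[0.4188·104.5200 + 0.5812·10.4400] = 47.4086
Node dd (S = 89.6): V_dd = e^(−0.05)·[0.4188·10.4400 + 0.5812·0.0000] = 4.1589
Node u (S = 196): V_u = e^(−0.05)·[0.4188·165.0086 + 0.5812·47.4086] = 91.9437
Node d (S = 112): V_d = e^(−0.05)·[0.4188·47.4086 + 0.5812·4.1589] = 21.1851
Node 0 (S = 140): V_0 = e^(−0.05)·[0.4188·91.9437 + 0.5812·21.1851] = 48.3393

$48.34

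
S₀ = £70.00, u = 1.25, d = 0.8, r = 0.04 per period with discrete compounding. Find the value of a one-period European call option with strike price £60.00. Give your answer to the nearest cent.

Risk-neutral probability p = (1 + 0.04 − 0.8)/(1.25 − 0.8) = 0.2400/0.4500 = 0.5333
Terminal stock prices: S_u = 87.5, S_d = 56
Terminal payoffs (S − K): max(27.5, 0) = 27.5, max(-4, 0) = 0
Node 0 (S = 70): V_0 = 1/1.04·[0.5333·27.5000 + 0.4667·0.0000] = 14.1026

£14.10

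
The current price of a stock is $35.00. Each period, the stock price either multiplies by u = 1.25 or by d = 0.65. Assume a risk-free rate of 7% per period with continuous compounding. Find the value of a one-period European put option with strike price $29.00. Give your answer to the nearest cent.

Risk-neutral probability p = (e^0.07 − 0.65)/(1.25 − 0.65) = 0.4225/0.6000 = 0.7042
Terminal stock prices: S_u = 43.75, S_d = 22.75
Terminal payoffs (K − S): max(-14.75, 0) = 0, max(6.25, 0) = 6.25
Node 0 (S = 35): V_0 = e^(−0.07)·[0.7042·0.0000 + 0.2958·6.2500] = 1.7239

$1.72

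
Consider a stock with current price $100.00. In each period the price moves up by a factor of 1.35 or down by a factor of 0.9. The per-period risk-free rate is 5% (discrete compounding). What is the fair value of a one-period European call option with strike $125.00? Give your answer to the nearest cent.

$3.17

Risk-neutral probability p = (1 + 0.05 − 0.9)/(1.35 − 0.9) = 0.1500/0.4500 = 0.3333
Terminal stock prices: S_u = 135, S_d = 90
Terminal payoffs (S − K): max(10, 0) = 10, max(-35, 0) = 0
Node 0 (S = 100): V_0 = 1/1.05·[0.3333·10.0000 + 0.6667·0.0000] = 3.1746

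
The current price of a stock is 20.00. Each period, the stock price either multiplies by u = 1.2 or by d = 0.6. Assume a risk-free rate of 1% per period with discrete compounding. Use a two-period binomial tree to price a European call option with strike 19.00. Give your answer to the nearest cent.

4.49

Risk-neutral probability p = (1 + 0.01 − 0.6)/(1.2 − 0.6) = 0.4100/0.6000 = 0.6833
Terminal stock prices: S_uu = 28.8, S_ud = 14.4, S_dd = 7.2
Terminal payoffs (S − K): max(9.8, 0) = 9.8, max(-4.6, 0) = 0, max(-11.8, 0) = 0
Node u (S = 24): V_u = 1/1.01·[0.6833·9.8000 + 0.3167·0.0000] = 6.6304
Node d (S = 12): V_d = 1/1.01·[0.6833·0.0000 + 0.3167·0.0000] = 0.0000
Node 0 (S = 20): V_0 = 1/1.01·[0.6833·6.6304 + 0.3167·0.0000] = 4.4859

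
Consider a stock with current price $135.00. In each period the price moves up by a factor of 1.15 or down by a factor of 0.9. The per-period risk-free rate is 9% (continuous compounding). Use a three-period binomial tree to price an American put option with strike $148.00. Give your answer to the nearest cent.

Risk-neutral probability p = (e^0.09 − 0.9)/(1.15 − 0.9) = 0.1942/0.2500 = 0.7767
Terminal stock prices: S_uuu = 205.3, S_uud = 160.7, S_udd = 125.8, S_ddd = 98.42
Terminal payoffs (K − S): max(-57.32, 0) = 0, max(-12.68, 0) = 0, max(22.25, 0) = 22.25, max(49.58, 0) = 49.58
Node uu (S = 178.5): continuation = e^(−0.09)·[0.7767·0.0000 + 0.2233·0.0000] = 0.0000; exercise value = 0.0000 ≤ continuation, so V_uu = 0.0000
Node ud (S = 139.7): continuation = e^(−0.09)·[0.7767·0.0000 + 0.2233·22.2475] = 4.5403; exercise value = 8.2750 > continuation, so V_ud = 8.2750 (exercise)
Node dd (S = 109.4): continuation = e^(−0.09)·[0.7767·22.2475 + 0.2233·49.5850] = 25.9118; exercise value = 38.6500 > continuation, so V_dd = 38.6500 (exercise)
Node u (S = 155.2): continuation = e^(−0.09)·[0.7767·0.0000 + 0.2233·8.2750] = 1.6888; exercise value = 0.0000 ≤ continuation, so V_u = 1.6888
Node d (S = 121.5): continuation = e^(−0.09)·[0.7767·8.2750 + 0.2233·38.6500] = 13.7618; exercise value = 26.5000 > continuation, so V_d = 26.5000 (exercise)
Node 0 (S = 135): continuation = e^(−0.09)·[0.7767·1.6888 + 0.2233·26.5000] = 6.6070; exercise value = 13.0000 > continuation, so V_0 = 13.0000 (exercise)

$13.00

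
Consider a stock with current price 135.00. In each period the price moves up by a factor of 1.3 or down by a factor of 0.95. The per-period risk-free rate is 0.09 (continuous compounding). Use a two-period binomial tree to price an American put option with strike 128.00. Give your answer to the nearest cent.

Risk-neutral probability p = (e^0.09 − 0.95)/(1.3 − 0.95) = 0.1442/0.3500 = 0.4119
Terminal stock prices: S_uu = 228.2, S_ud = 166.7, S_dd = 121.8
Terminal payoffs (K − S): max(-100.2, 0) = 0, max(-38.72, 0) = 0, max(6.163, 0) = 6.163
Node u (S = 175.5): continuation = e^(−0.09)·[0.4119·0.0000 + 0.5881·0.0000] = 0.0000; exercise value = 0.0000 ≤ continuation, so V_u = 0.0000
Node d (S = 128.2): continuation = e^(−0.09)·[0.4119·0.0000 + 0.5881·6.1625] = 3.3121; exercise value = 0.0000 ≤ continuation, so V_d = 3.3121
Node 0 (S = 135): continuation = e^(−0.09)·[0.4119·0.0000 + 0.5881·3.3121] = 1.7801; exercise value = 0.0000 ≤ continuation, so V_0 = 1.7801

1.78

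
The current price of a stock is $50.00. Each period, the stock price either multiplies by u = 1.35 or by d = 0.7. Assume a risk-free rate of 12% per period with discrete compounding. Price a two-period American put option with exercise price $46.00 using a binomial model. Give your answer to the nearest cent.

$3.48

Risk-neutral probability p = (1 + 0.12 − 0.7)/(1.35 − 0.7) = 0.4200/0.6500 = 0.6462
Terminal stock prices: S_uu = 91.13, S_ud = 47.25, S_dd = 24.5
Terminal payoffs (K − S): max(-45.13, 0) = 0, max(-1.25, 0) = 0, max(21.5, 0) = 21.5
Node u (S = 67.5): continuation = 1/1.12·[0.6462·0.0000 + 0.3538·0.0000] = 0.0000; exercise value = 0.0000 ≤ continuation, so V_u = 0.0000
Node d (S = 35): continuation = 1/1.12·[0.6462·0.0000 + 0.3538·21.5000] = 6.7926; exercise value = 11.0000 > continuation, so V_d = 11.0000 (exercise)
Node 0 (S = 50): continuation = 1/1.12·[0.6462·0.0000 + 0.3538·11.0000] = 3.4753; exercise value = 0.0000 ≤ continuation, so V_0 = 3.4753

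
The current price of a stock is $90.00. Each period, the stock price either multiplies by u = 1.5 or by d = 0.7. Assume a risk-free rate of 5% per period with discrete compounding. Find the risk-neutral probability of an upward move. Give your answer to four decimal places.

Risk-neutral probability p = (1 + 0.05 − 0.7)/(1.5 − 0.7) = 0.3500/0.8000 = 0.4375

p = 0.4375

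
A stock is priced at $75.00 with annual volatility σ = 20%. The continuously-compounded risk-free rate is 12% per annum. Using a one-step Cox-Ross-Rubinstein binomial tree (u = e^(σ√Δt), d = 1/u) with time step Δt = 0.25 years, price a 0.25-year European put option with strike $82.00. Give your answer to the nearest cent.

CRR parameters: u = e^(σ√Δt) = e^(0.2·√0.25) = 1.1052, d = 1/u = 0.9048
Per-period rate: rΔt = 0.12·0.25 = 0.03, so R = e^0.03 = 1.0305
Risk-neutral probability p = (e^0.03 − 0.9048)/(1.1052 − 0.9048) = 0.1256/0.2003 = 0.6270
Terminal stock prices: S_u = 82.89, S_d = 67.86
Terminal payoffs (K − S): max(-0.8878, 0) = 0, max(14.14, 0) = 14.14
Node 0 (S = 75): V_0 = e^(−0.03)·[0.6270·0.0000 + 0.3730·14.1372] = 5.1168

$5.12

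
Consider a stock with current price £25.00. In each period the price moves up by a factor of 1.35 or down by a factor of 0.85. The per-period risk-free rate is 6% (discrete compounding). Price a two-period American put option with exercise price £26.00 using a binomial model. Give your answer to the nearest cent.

Risk-neutral probability p = (1 + 0.06 − 0.85)/(1.35 − 0.85) = 0.2100/0.5000 = 0.4200
Terminal stock prices: S_uu = 45.56, S_ud = 28.69, S_dd = 18.06
Terminal payoffs (K − S): max(-19.56, 0) = 0, max(-2.688, 0) = 0, max(7.938, 0) = 7.938
Node u (S = 33.75): continuation = 1/1.06·[0.4200·0.0000 + 0.5800·0.0000] = 0.0000; exercise value = 0.0000 ≤ continuation, so V_u = 0.0000
Node d (S = 21.25): continuation = 1/1.06·[0.4200·0.0000 + 0.5800·7.9375] = 4.3432; exercise value = 4.7500 > continuation, so V_d = 4.7500 (exercise)
Node 0 (S = 25): continuation = 1/1.06·[0.4200·0.0000 + 0.5800·4.7500] = 2.5991; exercise value = 1.0000 ≤ continuation, so V_0 = 2.5991

£2.60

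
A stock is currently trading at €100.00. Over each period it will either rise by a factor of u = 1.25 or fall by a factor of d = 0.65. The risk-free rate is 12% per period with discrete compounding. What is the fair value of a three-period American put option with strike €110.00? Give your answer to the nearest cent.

€13.39

Risk-neutral probability p = (1 + 0.12 − 0.65)/(1.25 − 0.65) = 0.4700/0.6000 = 0.7833
Terminal stock prices: S_uuu = 195.3, S_uud = 101.6, S_udd = 52.81, S_ddd = 27.46
Terminal payoffs (K − S): max(-85.31, 0) = 0, max(8.438, 0) = 8.438, max(57.19, 0) = 57.19, max(82.54, 0) = 82.54
Node uu (S = 156.2): continuation = 1/1.12·[0.7833·0.0000 + 0.2167·8.4375] = 1.6323; exercise value = 0.0000 ≤ continuation, so V_uu = 1.6323
Node ud (S = 81.25): continuation = 1/1.12·[0.7833·8.4375 + 0.2167·57.1875] = 16.9643; exercise value = 28.7500 > continuation, so V_ud = 28.7500 (exercise)
Node dd (S = 42.25): continuation = 1/1.12·[0.7833·57.1875 + 0.2167·82.5375] = 55.9643; exercise value = 67.7500 > continuation, so V_dd = 67.7500 (exercise)
Node u (S = 125): continuation = 1/1.12·[0.7833·1.6323 + 0.2167·28.7500] = 6.7034; exercise value = 0.0000 ≤ continuation, so V_u = 6.7034
Node d (S = 65): continuation = 1/1.12·[0.7833·28.7500 + 0.2167·67.7500] = 33.2143; exercise value = 45.0000 > continuation, so V_d = 45.0000 (exercise)
Node 0 (S = 100): continuation = 1/1.12·[0.7833·6.7034 + 0.2167·45.0000] = 13.3937; exercise value = 10.0000 ≤ continuation, so V_0 = 13.3937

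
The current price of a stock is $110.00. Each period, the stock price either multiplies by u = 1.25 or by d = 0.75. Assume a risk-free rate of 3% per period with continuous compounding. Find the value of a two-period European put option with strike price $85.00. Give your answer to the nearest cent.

$4.20

Risk-neutral probability p = (e^0.03 − 0.75)/(1.25 − 0.75) = 0.2805/0.5000 = 0.5609
Terminal stock prices: S_uu = 171.9, S_ud = 103.1, S_dd = 61.88
Terminal payoffs (K − S): max(-86.88, 0) = 0, max(-18.12, 0) = 0, max(23.12, 0) = 23.12
Node u (S = 137.5): V_u = e^(−0.03)·[0.5609·0.0000 + 0.4391·0.0000] = 0.0000
Node d (S = 82.5): V_d = e^(−0.03)·[0.5609·0.0000 + 0.4391·23.1250] = 9.8539
Node 0 (S = 110): V_0 = e^(−0.03)·[0.5609·0.0000 + 0.4391·9.8539] = 4.1989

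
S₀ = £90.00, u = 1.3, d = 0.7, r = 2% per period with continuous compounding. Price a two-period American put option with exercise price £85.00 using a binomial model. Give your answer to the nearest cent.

Risk-neutral probability p = (e^0.02 − 0.7)/(1.3 − 0.7) = 0.3202/0.6000 = 0.5337
Terminal stock prices: S_uu = 152.1, S_ud = 81.9, S_dd = 44.1
Terminal payoffs (K − S): max(-67.1, 0) = 0, max(3.1, 0) = 3.1, max(40.9, 0) = 40.9
Node u (S = 117): continuation = e^(−0.02)·[0.5337·0.0000 + 0.4663·3.1000] = 1.4170; exercise value = 0.0000 ≤ continuation, so V_u = 1.4170
Node d (S = 63): continuation = e^(−0.02)·[0.5337·3.1000 + 0.4663·40.9000] = 20.3169; exercise value = 22.0000 > continuation, so V_d = 22.0000 (exercise)
Node 0 (S = 90): continuation = e^(−0.02)·[0.5337·1.4170 + 0.4663·22.0000] = 10.7974; exercise value = 0.0000 ≤ continuation, so V_0 = 10.7974

£10.80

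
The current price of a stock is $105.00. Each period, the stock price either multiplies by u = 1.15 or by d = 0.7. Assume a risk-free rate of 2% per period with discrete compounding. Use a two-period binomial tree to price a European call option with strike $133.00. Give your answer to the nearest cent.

Risk-neutral probability p = (1 + 0.02 − 0.7)/(1.15 − 0.7) = 0.3200/0.4500 = 0.7111
Terminal stock prices: S_uu = 138.9, S_ud = 84.52, S_dd = 51.45
Terminal payoffs (S − K): max(5.862, 0) = 5.862, max(-48.48, 0) = 0, max(-81.55, 0) = 0
Node u (S = 120.7): V_u = 1/1.02·[0.7111·5.8625 + 0.2889·0.0000] = 4.0871
Node d (S = 73.5): V_d = 1/1.02·[0.7111·0.0000 + 0.2889·0.0000] = 0.0000
Node 0 (S = 105): V_0 = 1/1.02·[0.7111·4.0871 + 0.2889·0.0000] = 2.8494

$2.85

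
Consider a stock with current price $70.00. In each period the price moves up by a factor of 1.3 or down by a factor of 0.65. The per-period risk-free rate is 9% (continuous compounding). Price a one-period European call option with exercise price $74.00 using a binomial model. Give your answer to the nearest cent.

$10.62

Risk-neutral probability p = (e^0.09 − 0.65)/(1.3 − 0.65) = 0.4442/0.6500 = 0.6833
Terminal stock prices: S_u = 91, S_d = 45.5
Terminal payoffs (S − K): max(17, 0) = 17, max(-28.5, 0) = 0
Node 0 (S = 70): V_0 = e^(−0.09)·[0.6833·17.0000 + 0.3167·0.0000] = 10.6170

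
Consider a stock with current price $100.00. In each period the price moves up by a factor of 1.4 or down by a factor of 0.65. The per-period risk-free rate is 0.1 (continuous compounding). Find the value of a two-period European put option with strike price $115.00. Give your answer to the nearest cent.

$18.58

Risk-neutral probability p = (e^0.1 − 0.65)/(1.4 − 0.65) = 0.4552/0.7500 = 0.6069
Terminal stock prices: S_uu = 196, S_ud = 91, S_dd = 42.25
Terminal payoffs (K − S): max(-81, 0) = 0, max(24, 0) = 24, max(72.75, 0) = 72.75
Node u (S = 140): V_u = e^(−0.1)·[0.6069·0.0000 + 0.3931·24.0000] = 8.5367
Node d (S = 65): V_d = e^(−0.1)·[0.6069·24.0000 + 0.3931·72.7500] = 39.0563
Node 0 (S = 100): V_0 = e^(−0.1)·[0.6069·8.5367 + 0.3931·39.0563] = 18.5801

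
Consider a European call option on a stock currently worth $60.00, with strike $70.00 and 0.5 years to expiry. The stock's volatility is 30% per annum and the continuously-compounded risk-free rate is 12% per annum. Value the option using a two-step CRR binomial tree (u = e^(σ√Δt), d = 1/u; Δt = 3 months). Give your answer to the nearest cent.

CRR parameters: u = e^(σ√Δt) = e^(0.3·√0.25) = 1.1618, d = 1/u = 0.8607
Per-period rate: rΔt = 0.12·0.25 = 0.03, so R = e^0.03 = 1.0305
Risk-neutral probability p = (e^0.03 − 0.8607)/(1.1618 − 0.8607) = 0.1697/0.3011 = 0.5637
Terminal stock prices: S_uu = 80.99, S_ud = 60, S_dd = 44.45
Terminal payoffs (S − K): max(10.99, 0) = 10.99, max(-10, 0) = 0, max(-25.55, 0) = 0
Node u (S = 69.71): V_u = e^(−0.03)·[0.5637·10.9915 + 0.4363·0.0000] = 6.0129
Node d (S = 51.64): V_d = e^(−0.03)·[0.5637·0.0000 + 0.4363·0.0000] = 0.0000
Node 0 (S = 60): V_0 = e^(−0.03)·[0.5637·6.0129 + 0.4363·0.0000] = 3.2893

$3.29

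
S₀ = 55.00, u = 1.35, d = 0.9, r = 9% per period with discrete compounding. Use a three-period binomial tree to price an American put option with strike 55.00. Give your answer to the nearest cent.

2.94

Risk-neutral probability p = (1 + 0.09 − 0.9)/(1.35 − 0.9) = 0.1900/0.4500 = 0.4222
Terminal stock prices: S_uuu = 135.3, S_uud = 90.21, S_udd = 60.14, S_ddd = 40.1
Terminal payoffs (K − S): max(-80.32, 0) = 0, max(-35.21, 0) = 0, max(-5.143, 0) = 0, max(14.9, 0) = 14.9
Node uu (S = 100.2): continuation = 1/1.09·[0.4222·0.0000 + 0.5778·0.0000] = 0.0000; exercise value = 0.0000 ≤ continuation, so V_uu = 0.0000
Node ud (S = 66.83): continuation = 1/1.09·[0.4222·0.0000 + 0.5778·0.0000] = 0.0000; exercise value = 0.0000 ≤ continuation, so V_ud = 0.0000
Node dd (S = 44.55): continuation = 1/1.09·[0.4222·0.0000 + 0.5778·14.9050] = 7.9007; exercise value = 10.4500 > continuation, so V_dd = 10.4500 (exercise)
Node u (S = 74.25): continuation = 1/1.09·[0.4222·0.0000 + 0.5778·0.0000] = 0.0000; exercise value = 0.0000 ≤ continuation, so V_u = 0.0000
Node d (S = 49.5): continuation = 1/1.09·[0.4222·0.0000 + 0.5778·10.4500] = 5.5392; exercise value = 5.5000 ≤ continuation, so V_d = 5.5392
Node 0 (S = 55): continuation = 1/1.09·[0.4222·0.0000 + 0.5778·5.5392] = 2.9362; exercise value = 0.0000 ≤ continuation, so V_0 = 2.9362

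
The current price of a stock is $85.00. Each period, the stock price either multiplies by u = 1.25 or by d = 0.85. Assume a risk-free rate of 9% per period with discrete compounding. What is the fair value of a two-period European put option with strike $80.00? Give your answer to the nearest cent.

$2.50

Risk-neutral probability p = (1 + 0.09 − 0.85)/(1.25 − 0.85) = 0.2400/0.4000 = 0.6000
Terminal stock prices: S_uu = 132.8, S_ud = 90.31, S_dd = 61.41
Terminal payoffs (K − S): max(-52.81, 0) = 0, max(-10.31, 0) = 0, max(18.59, 0) = 18.59
Node u (S = 106.2): V_u = 1/1.09·[0.6000·0.0000 + 0.4000·0.0000] = 0.0000
Node d (S = 72.25): V_d = 1/1.09·[0.6000·0.0000 + 0.4000·18.5875] = 6.8211
Node 0 (S = 85): V_0 = 1/1.09·[0.6000·0.0000 + 0.4000·6.8211] = 2.5032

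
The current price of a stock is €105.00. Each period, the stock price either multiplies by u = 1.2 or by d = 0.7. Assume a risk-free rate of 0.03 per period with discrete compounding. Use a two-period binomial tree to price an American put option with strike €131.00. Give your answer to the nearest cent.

Risk-neutral probability p = (1 + 0.03 − 0.7)/(1.2 − 0.7) = 0.3300/0.5000 = 0.6600
Terminal stock prices: S_uu = 151.2, S_ud = 88.2, S_dd = 51.45
Terminal payoffs (K − S): max(-20.2, 0) = 0, max(42.8, 0) = 42.8, max(79.55, 0) = 79.55
Node u (S = 126): continuation = 1/1.03·[0.6600·0.0000 + 0.3400·42.8000] = 14.1282; exercise value = 5.0000 ≤ continuation, so V_u = 14.1282
Node d (S = 73.5): continuation = 1/1.03·[0.6600·42.8000 + 0.3400·79.5500] = 53.6845; exercise value = 57.5000 > continuation, so V_d = 57.5000 (exercise)
Node 0 (S = 105): continuation = 1/1.03·[0.6600·14.1282 + 0.3400·57.5000] = 28.0336; exercise value = 26.0000 ≤ continuation, so V_0 = 28.0336

€28.03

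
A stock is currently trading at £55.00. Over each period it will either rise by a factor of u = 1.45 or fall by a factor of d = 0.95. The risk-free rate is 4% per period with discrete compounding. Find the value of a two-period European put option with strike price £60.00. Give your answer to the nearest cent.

£6.44

Risk-neutral probability p = (1 + 0.04 − 0.95)/(1.45 − 0.95) = 0.0900/0.5000 = 0.1800
Terminal stock prices: S_uu = 115.6, S_ud = 75.76, S_dd = 49.64
Terminal payoffs (K − S): max(-55.64, 0) = 0, max(-15.76, 0) = 0, max(10.36, 0) = 10.36
Node u (S = 79.75): V_u = 1/1.04·[0.1800·0.0000 + 0.8200·0.0000] = 0.0000
Node d (S = 52.25): V_d = 1/1.04·[0.1800·0.0000 + 0.8200·10.3625] = 8.1704
Node 0 (S = 55): V_0 = 1/1.04·[0.1800·0.0000 + 0.8200·8.1704] = 6.4421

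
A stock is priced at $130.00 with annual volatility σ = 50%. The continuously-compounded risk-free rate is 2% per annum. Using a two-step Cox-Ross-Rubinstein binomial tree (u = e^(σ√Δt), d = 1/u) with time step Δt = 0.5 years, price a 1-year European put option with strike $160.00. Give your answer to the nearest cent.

$45.31

CRR parameters: u = e^(σ√Δt) = e^(0.5·√0.5) = 1.4241, d = 1/u = 0.7022
Per-period rate: rΔt = 0.02·0.5 = 0.01, so R = e^0.01 = 1.0101
Risk-neutral probability p = (e^0.01 − 0.7022)/(1.4241 − 0.7022) = 0.3079/0.7219 = 0.4264
Terminal stock prices: S_uu = 263.7, S_ud = 130, S_dd = 64.1
Terminal payoffs (K − S): max(-103.7, 0) = 0, max(30, 0) = 30, max(95.9, 0) = 95.9
Node u (S = 185.1): V_u = e^(−0.01)·[0.4264·0.0000 + 0.5736·30.0000] = 17.0355
Node d (S = 91.28): V_d = e^(−0.01)·[0.4264·30.0000 + 0.5736·95.9011] = 67.1235
Node 0 (S = 130): V_0 = e^(−0.01)·[0.4264·17.0355 + 0.5736·67.1235] = 45.3085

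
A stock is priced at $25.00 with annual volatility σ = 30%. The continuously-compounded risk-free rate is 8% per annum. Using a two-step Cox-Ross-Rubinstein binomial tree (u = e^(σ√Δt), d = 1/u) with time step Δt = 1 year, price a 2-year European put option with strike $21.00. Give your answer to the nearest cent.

CRR parameters: u = e^(σ√Δt) = e^(0.3·√1) = 1.3499, d = 1/u = 0.7408
Per-period rate: rΔt = 0.08·1 = 0.08, so R = e^0.08 = 1.0833
Risk-neutral probability p = (e^0.08 − 0.7408)/(1.3499 − 0.7408) = 0.3425/0.6090 = 0.5623
Terminal stock prices: S_uu = 45.55, S_ud = 25, S_dd = 13.72
Terminal payoffs (K − S): max(-24.55, 0) = 0, max(-4, 0) = 0, max(7.28, 0) = 7.28
Node u (S = 33.75): V_u = e^(−0.08)·[0.5623·0.0000 + 0.4377·0.0000] = 0.0000
Node d (S = 18.52): V_d = e^(−0.08)·[0.5623·0.0000 + 0.4377·7.2797] = 2.9413
Node 0 (S = 25): V_0 = e^(−0.08)·[0.5623·0.0000 + 0.4377·2.9413] = 1.1884

$1.19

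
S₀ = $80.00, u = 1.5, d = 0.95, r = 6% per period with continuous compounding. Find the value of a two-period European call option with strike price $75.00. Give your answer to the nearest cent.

Risk-neutral probability p = (e^0.06 − 0.95)/(1.5 − 0.95) = 0.1118/0.5500 = 0.2033
Terminal stock prices: S_uu = 180, S_ud = 114, S_dd = 72.2
Terminal payoffs (S − K): max(105, 0) = 105, max(39, 0) = 39, max(-2.8, 0) = 0
Node u (S = 120): V_u = e^(−0.06)·[0.2033·105.0000 + 0.7967·39.0000] = 49.3677
Node d (S = 76): V_d = e^(−0.06)·[0.2033·39.0000 + 0.7967·0.0000] = 7.4684
Node 0 (S = 80): V_0 = e^(−0.06)·[0.2033·49.3677 + 0.7967·7.4684] = 15.0571

$15.06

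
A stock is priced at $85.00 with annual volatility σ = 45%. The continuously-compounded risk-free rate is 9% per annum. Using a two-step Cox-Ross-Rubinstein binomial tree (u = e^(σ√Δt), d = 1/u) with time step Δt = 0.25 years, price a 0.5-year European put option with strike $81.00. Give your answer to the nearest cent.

CRR parameters: u = e^(σ√Δt) = e^(0.45·√0.25) = 1.2523, d = 1/u = 0.7985
Per-period rate: rΔt = 0.09·0.25 = 0.0225, so R = e^0.0225 = 1.0228
Risk-neutral probability p = (e^0.0225 − 0.7985)/(1.2523 − 0.7985) = 0.2242/0.4538 = 0.4941
Terminal stock prices: S_uu = 133.3, S_ud = 85, S_dd = 54.2
Terminal payoffs (K − S): max(-52.31, 0) = 0, max(-4, 0) = 0, max(26.8, 0) = 26.8
Node u (S = 106.4): V_u = e^(−0.0225)·[0.4941·0.0000 + 0.5059·0.0000] = 0.0000
Node d (S = 67.87): V_d = e^(−0.0225)·[0.4941·0.0000 + 0.5059·26.8016] = 13.2565
Node 0 (S = 85): V_0 = e^(−0.0225)·[0.4941·0.0000 + 0.5059·13.2565] = 6.5569

$6.56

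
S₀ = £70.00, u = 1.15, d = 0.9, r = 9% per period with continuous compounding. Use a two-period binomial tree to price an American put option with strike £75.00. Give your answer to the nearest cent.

£5.00

Risk-neutral probability p = (e^0.09 − 0.9)/(1.15 − 0.9) = 0.1942/0.2500 = 0.7767
Terminal stock prices: S_uu = 92.57, S_ud = 72.45, S_dd = 56.7
Terminal payoffs (K − S): max(-17.57, 0) = 0, max(2.55, 0) = 2.55, max(18.3, 0) = 18.3
Node u (S = 80.5): continuation = e^(−0.09)·[0.7767·0.0000 + 0.2233·2.5500] = 0.5204; exercise value = 0.0000 ≤ continuation, so V_u = 0.5204
Node d (S = 63): continuation = e^(−0.09)·[0.7767·2.5500 + 0.2233·18.3000] = 5.5448; exercise value = 12.0000 > continuation, so V_d = 12.0000 (exercise)
Node 0 (S = 70): continuation = e^(−0.09)·[0.7767·0.5204 + 0.2233·12.0000] = 2.8184; exercise value = 5.0000 > continuation, so V_0 = 5.0000 (exercise)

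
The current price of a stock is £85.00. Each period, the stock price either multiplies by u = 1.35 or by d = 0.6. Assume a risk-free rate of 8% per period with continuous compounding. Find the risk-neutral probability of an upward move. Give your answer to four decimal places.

Risk-neutral probability p = (e^0.08 − 0.6)/(1.35 − 0.6) = 0.4833/0.7500 = 0.6444

p = 0.6444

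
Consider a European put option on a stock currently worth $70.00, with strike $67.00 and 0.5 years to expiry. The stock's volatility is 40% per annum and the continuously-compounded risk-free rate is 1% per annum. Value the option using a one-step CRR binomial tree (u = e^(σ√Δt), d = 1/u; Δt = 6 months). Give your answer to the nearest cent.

CRR parameters: u = e^(σ√Δt) = e^(0.4·√0.5) = 1.3269, d = 1/u = 0.7536
Per-period rate: rΔt = 0.01·0.5 = 0.005, so R = e^0.005 = 1.0050
Risk-neutral probability p = (e^0.005 − 0.7536)/(1.3269 − 0.7536) = 0.2514/0.5733 = 0.4385
Terminal stock prices: S_u = 92.88, S_d = 52.75
Terminal payoffs (K − S): max(-25.88, 0) = 0, max(14.25, 0) = 14.25
Node 0 (S = 70): V_0 = e^(−0.005)·[0.4385·0.0000 + 0.5615·14.2453] = 7.9588

$7.96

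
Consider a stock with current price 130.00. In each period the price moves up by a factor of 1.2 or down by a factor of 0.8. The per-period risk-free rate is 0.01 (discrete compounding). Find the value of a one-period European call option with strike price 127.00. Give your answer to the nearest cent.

15.07

Risk-neutral probability p = (1 + 0.01 − 0.8)/(1.2 − 0.8) = 0.2100/0.4000 = 0.5250
Terminal stock prices: S_u = 156, S_d = 104
Terminal payoffs (S − K): max(29, 0) = 29, max(-23, 0) = 0
Node 0 (S = 130): V_0 = 1/1.01·[0.5250·29.0000 + 0.4750·0.0000] = 15.0743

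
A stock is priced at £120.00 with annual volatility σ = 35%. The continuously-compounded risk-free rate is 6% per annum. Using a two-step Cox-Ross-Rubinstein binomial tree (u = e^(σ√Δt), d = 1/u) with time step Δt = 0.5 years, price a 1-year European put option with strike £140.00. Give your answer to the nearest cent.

£25.20

CRR parameters: u = e^(σ√Δt) = e^(0.35·√0.5) = 1.2808, d = 1/u = 0.7808
Per-period rate: rΔt = 0.06·0.5 = 0.03, so R = e^0.03 = 1.0305
Risk-neutral probability p = (e^0.03 − 0.7808)/(1.2808 − 0.7808) = 0.2497/0.5000 = 0.4993
Terminal stock prices: S_uu = 196.9, S_ud = 120, S_dd = 73.15
Terminal payoffs (K − S): max(-56.85, 0) = 0, max(20, 0) = 20, max(66.85, 0) = 66.85
Node u (S = 153.7): V_u = e^(−0.03)·[0.4993·0.0000 + 0.5007·20.0000] = 9.7172
Node d (S = 93.69): V_d = e^(−0.03)·[0.4993·20.0000 + 0.5007·66.8496] = 42.1712
Node 0 (S = 120): V_0 = e^(−0.03)·[0.4993·9.7172 + 0.5007·42.1712] = 25.1980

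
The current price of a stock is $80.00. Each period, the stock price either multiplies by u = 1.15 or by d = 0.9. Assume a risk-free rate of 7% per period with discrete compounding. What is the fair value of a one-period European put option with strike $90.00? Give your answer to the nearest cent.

Risk-neutral probability p = (1 + 0.07 − 0.9)/(1.15 − 0.9) = 0.1700/0.2500 = 0.6800
Terminal stock prices: S_u = 92, S_d = 72
Terminal payoffs (K − S): max(-2, 0) = 0, max(18, 0) = 18
Node 0 (S = 80): V_0 = 1/1.07·[0.6800·0.0000 + 0.3200·18.0000] = 5.3832

$5.38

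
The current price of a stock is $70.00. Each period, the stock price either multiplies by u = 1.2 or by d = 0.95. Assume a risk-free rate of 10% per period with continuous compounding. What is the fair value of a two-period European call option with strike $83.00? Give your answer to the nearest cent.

Risk-neutral probability p = (e^0.1 − 0.95)/(1.2 − 0.95) = 0.1552/0.2500 = 0.6207
Terminal stock prices: S_uu = 100.8, S_ud = 79.8, S_dd = 63.17
Terminal payoffs (S − K): max(17.8, 0) = 17.8, max(-3.2, 0) = 0, max(-19.83, 0) = 0
Node u (S = 84): V_u = e^(−0.1)·[0.6207·17.8000 + 0.3793·0.0000] = 9.9968
Node d (S = 66.5): V_d = e^(−0.1)·[0.6207·0.0000 + 0.3793·0.0000] = 0.0000
Node 0 (S = 70): V_0 = e^(−0.1)·[0.6207·9.9968 + 0.3793·0.0000] = 5.6144

$5.61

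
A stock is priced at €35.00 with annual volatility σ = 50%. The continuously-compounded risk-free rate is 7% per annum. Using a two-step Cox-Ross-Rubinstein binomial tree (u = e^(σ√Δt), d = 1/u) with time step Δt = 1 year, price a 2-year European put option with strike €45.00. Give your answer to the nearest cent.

CRR parameters: u = e^(σ√Δt) = e^(0.5·√1) = 1.6487, d = 1/u = 0.6065
Per-period rate: rΔt = 0.07·1 = 0.07, so R = e^0.07 = 1.0725
Risk-neutral probability p = (e^0.07 − 0.6065)/(1.6487 − 0.6065) = 0.4660/1.0422 = 0.4471
Terminal stock prices: S_uu = 95.14, S_ud = 35, S_dd = 12.88
Terminal payoffs (K − S): max(-50.14, 0) = 0, max(10, 0) = 10, max(32.12, 0) = 32.12
Node u (S = 57.71): V_u = e^(−0.07)·[0.4471·0.0000 + 0.5529·10.0000] = 5.1551
Node d (S = 21.23): V_d = e^(−0.07)·[0.4471·10.0000 + 0.5529·32.1242] = 20.7291
Node 0 (S = 35): V_0 = e^(−0.07)·[0.4471·5.1551 + 0.5529·20.7291] = 12.8351

€12.84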